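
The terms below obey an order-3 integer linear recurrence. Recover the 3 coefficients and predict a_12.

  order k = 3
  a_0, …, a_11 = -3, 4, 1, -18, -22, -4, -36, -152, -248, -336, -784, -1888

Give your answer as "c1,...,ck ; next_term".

  a_3 = 2·1 + -2·4 + 4·-3 = -18
  a_4 = 2·-18 + -2·1 + 4·4 = -22
  a_5 = 2·-22 + -2·-18 + 4·1 = -4
  a_6 = 2·-4 + -2·-22 + 4·-18 = -36
  a_7 = 2·-36 + -2·-4 + 4·-22 = -152
  a_8 = 2·-152 + -2·-36 + 4·-4 = -248
  a_9 = 2·-248 + -2·-152 + 4·-36 = -336
  a_10 = 2·-336 + -2·-248 + 4·-152 = -784
  a_11 = 2·-784 + -2·-336 + 4·-248 = -1888
  a_12 = 2·-1888 + -2·-784 + 4·-336 = -3552

2,-2,4 ; -3552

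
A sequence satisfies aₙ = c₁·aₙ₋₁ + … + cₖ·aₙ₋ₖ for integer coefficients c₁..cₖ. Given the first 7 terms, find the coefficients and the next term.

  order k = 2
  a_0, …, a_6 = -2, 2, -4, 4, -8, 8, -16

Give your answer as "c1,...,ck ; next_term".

  a_2 = 0·2 + 2·-2 = -4
  a_3 = 0·-4 + 2·2 = 4
  a_4 = 0·4 + 2·-4 = -8
  a_5 = 0·-8 + 2·4 = 8
  a_6 = 0·8 + 2·-8 = -16
  a_7 = 0·-16 + 2·8 = 16

0,2 ; 16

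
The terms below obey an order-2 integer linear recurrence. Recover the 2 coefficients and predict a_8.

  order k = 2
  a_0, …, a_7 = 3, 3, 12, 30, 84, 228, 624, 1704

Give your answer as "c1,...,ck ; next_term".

2,2 ; 4656

  a_2 = 2·3 + 2·3 = 12
  a_3 = 2·12 + 2·3 = 30
  a_4 = 2·30 + 2·12 = 84
  a_5 = 2·84 + 2·30 = 228
  a_6 = 2·228 + 2·84 = 624
  a_7 = 2·624 + 2·228 = 1704
  a_8 = 2·1704 + 2·624 = 4656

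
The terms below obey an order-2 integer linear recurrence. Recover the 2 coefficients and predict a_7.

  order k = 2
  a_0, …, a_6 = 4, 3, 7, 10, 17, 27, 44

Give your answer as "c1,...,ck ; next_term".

1,1 ; 71

  a_2 = 1·3 + 1·4 = 7
  a_3 = 1·7 + 1·3 = 10
  a_4 = 1·10 + 1·7 = 17
  a_5 = 1·17 + 1·10 = 27
  a_6 = 1·27 + 1·17 = 44
  a_7 = 1·44 + 1·27 = 71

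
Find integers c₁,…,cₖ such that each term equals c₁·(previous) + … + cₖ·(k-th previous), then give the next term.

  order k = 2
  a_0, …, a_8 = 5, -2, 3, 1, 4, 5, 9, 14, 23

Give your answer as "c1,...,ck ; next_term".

  a_2 = 1·-2 + 1·5 = 3
  a_3 = 1·3 + 1·-2 = 1
  a_4 = 1·1 + 1·3 = 4
  a_5 = 1·4 + 1·1 = 5
  a_6 = 1·5 + 1·4 = 9
  a_7 = 1·9 + 1·5 = 14
  a_8 = 1·14 + 1·9 = 23
  a_9 = 1·23 + 1·14 = 37

1,1 ; 37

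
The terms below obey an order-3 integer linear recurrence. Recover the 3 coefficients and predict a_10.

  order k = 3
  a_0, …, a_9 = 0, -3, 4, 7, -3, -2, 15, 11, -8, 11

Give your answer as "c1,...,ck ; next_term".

  a_3 = 1·4 + -1·-3 + 2·0 = 7
  a_4 = 1·7 + -1·4 + 2·-3 = -3
  a_5 = 1·-3 + -1·7 + 2·4 = -2
  a_6 = 1·-2 + -1·-3 + 2·7 = 15
  a_7 = 1·15 + -1·-2 + 2·-3 = 11
  a_8 = 1·11 + -1·15 + 2·-2 = -8
  a_9 = 1·-8 + -1·11 + 2·15 = 11
  a_10 = 1·11 + -1·-8 + 2·11 = 41

1,-1,2 ; 41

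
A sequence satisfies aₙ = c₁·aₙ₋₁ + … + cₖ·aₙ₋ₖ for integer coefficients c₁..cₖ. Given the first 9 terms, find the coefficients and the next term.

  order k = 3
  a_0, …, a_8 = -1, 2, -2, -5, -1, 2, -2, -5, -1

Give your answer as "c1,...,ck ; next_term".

1,-1,1 ; 2

  a_3 = 1·-2 + -1·2 + 1·-1 = -5
  a_4 = 1·-5 + -1·-2 + 1·2 = -1
  a_5 = 1·-1 + -1·-5 + 1·-2 = 2
  a_6 = 1·2 + -1·-1 + 1·-5 = -2
  a_7 = 1·-2 + -1·2 + 1·-1 = -5
  a_8 = 1·-5 + -1·-2 + 1·2 = -1
  a_9 = 1·-1 + -1·-5 + 1·-2 = 2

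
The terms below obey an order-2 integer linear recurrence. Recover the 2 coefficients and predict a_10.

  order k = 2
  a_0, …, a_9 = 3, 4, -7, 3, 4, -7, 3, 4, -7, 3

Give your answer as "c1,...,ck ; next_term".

  a_2 = -1·4 + -1·3 = -7
  a_3 = -1·-7 + -1·4 = 3
  a_4 = -1·3 + -1·-7 = 4
  a_5 = -1·4 + -1·3 = -7
  a_6 = -1·-7 + -1·4 = 3
  a_7 = -1·3 + -1·-7 = 4
  a_8 = -1·4 + -1·3 = -7
  a_9 = -1·-7 + -1·4 = 3
  a_10 = -1·3 + -1·-7 = 4

-1,-1 ; 4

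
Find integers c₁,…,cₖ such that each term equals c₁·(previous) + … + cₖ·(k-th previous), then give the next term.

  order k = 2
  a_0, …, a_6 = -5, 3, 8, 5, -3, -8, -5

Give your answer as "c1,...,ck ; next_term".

  a_2 = 1·3 + -1·-5 = 8
  a_3 = 1·8 + -1·3 = 5
  a_4 = 1·5 + -1·8 = -3
  a_5 = 1·-3 + -1·5 = -8
  a_6 = 1·-8 + -1·-3 = -5
  a_7 = 1·-5 + -1·-8 = 3

1,-1 ; 3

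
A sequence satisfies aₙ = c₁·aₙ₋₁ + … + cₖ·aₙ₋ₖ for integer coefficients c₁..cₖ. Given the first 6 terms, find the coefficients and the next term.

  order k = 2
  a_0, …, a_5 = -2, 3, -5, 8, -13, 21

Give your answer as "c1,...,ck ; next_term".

-1,1 ; -34

  a_2 = -1·3 + 1·-2 = -5
  a_3 = -1·-5 + 1·3 = 8
  a_4 = -1·8 + 1·-5 = -13
  a_5 = -1·-13 + 1·8 = 21
  a_6 = -1·21 + 1·-13 = -34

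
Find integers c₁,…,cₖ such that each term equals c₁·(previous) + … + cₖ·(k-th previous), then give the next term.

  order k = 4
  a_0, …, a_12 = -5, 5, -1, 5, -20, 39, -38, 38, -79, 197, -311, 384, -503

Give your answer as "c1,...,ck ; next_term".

-1,0,1,4 ; 980

  a_4 = -1·5 + 0·-1 + 1·5 + 4·-5 = -20
  a_5 = -1·-20 + 0·5 + 1·-1 + 4·5 = 39
  a_6 = -1·39 + 0·-20 + 1·5 + 4·-1 = -38
  a_7 = -1·-38 + 0·39 + 1·-20 + 4·5 = 38
  a_8 = -1·38 + 0·-38 + 1·39 + 4·-20 = -79
  a_9 = -1·-79 + 0·38 + 1·-38 + 4·39 = 197
  a_10 = -1·197 + 0·-79 + 1·38 + 4·-38 = -311
  a_11 = -1·-311 + 0·197 + 1·-79 + 4·38 = 384
  a_12 = -1·384 + 0·-311 + 1·197 + 4·-79 = -503
  a_13 = -1·-503 + 0·384 + 1·-311 + 4·197 = 980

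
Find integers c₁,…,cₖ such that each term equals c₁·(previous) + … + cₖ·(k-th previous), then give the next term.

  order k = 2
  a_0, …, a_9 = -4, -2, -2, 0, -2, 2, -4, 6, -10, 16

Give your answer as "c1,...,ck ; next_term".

  a_2 = -1·-2 + 1·-4 = -2
  a_3 = -1·-2 + 1·-2 = 0
  a_4 = -1·0 + 1·-2 = -2
  a_5 = -1·-2 + 1·0 = 2
  a_6 = -1·2 + 1·-2 = -4
  a_7 = -1·-4 + 1·2 = 6
  a_8 = -1·6 + 1·-4 = -10
  a_9 = -1·-10 + 1·6 = 16
  a_10 = -1·16 + 1·-10 = -26

-1,1 ; -26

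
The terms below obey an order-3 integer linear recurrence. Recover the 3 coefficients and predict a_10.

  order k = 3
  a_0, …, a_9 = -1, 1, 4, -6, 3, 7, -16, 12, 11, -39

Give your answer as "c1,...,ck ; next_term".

  a_3 = -1·4 + -1·1 + 1·-1 = -6
  a_4 = -1·-6 + -1·4 + 1·1 = 3
  a_5 = -1·3 + -1·-6 + 1·4 = 7
  a_6 = -1·7 + -1·3 + 1·-6 = -16
  a_7 = -1·-16 + -1·7 + 1·3 = 12
  a_8 = -1·12 + -1·-16 + 1·7 = 11
  a_9 = -1·11 + -1·12 + 1·-16 = -39
  a_10 = -1·-39 + -1·11 + 1·12 = 40

-1,-1,1 ; 40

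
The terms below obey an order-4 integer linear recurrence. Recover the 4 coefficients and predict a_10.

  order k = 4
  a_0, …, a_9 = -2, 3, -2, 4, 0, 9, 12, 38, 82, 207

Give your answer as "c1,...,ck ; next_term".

  a_4 = 2·4 + 2·-2 + -2·3 + -1·-2 = 0
  a_5 = 2·0 + 2·4 + -2·-2 + -1·3 = 9
  a_6 = 2·9 + 2·0 + -2·4 + -1·-2 = 12
  a_7 = 2·12 + 2·9 + -2·0 + -1·4 = 38
  a_8 = 2·38 + 2·12 + -2·9 + -1·0 = 82
  a_9 = 2·82 + 2·38 + -2·12 + -1·9 = 207
  a_10 = 2·207 + 2·82 + -2·38 + -1·12 = 490

2,2,-2,-1 ; 490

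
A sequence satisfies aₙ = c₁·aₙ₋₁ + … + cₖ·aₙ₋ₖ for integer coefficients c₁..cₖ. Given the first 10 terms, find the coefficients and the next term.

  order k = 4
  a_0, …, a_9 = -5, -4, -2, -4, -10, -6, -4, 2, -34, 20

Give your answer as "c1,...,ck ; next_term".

  a_4 = -1·-4 + 1·-2 + -2·-4 + 4·-5 = -10
  a_5 = -1·-10 + 1·-4 + -2·-2 + 4·-4 = -6
  a_6 = -1·-6 + 1·-10 + -2·-4 + 4·-2 = -4
  a_7 = -1·-4 + 1·-6 + -2·-10 + 4·-4 = 2
  a_8 = -1·2 + 1·-4 + -2·-6 + 4·-10 = -34
  a_9 = -1·-34 + 1·2 + -2·-4 + 4·-6 = 20
  a_10 = -1·20 + 1·-34 + -2·2 + 4·-4 = -74

-1,1,-2,4 ; -74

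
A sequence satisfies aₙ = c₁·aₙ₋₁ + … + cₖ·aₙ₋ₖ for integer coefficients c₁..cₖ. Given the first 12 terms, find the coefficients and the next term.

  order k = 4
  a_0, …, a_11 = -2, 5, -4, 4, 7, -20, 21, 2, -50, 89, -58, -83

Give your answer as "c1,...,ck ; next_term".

  a_4 = -1·4 + -1·-4 + 1·5 + -1·-2 = 7
  a_5 = -1·7 + -1·4 + 1·-4 + -1·5 = -20
  a_6 = -1·-20 + -1·7 + 1·4 + -1·-4 = 21
  a_7 = -1·21 + -1·-20 + 1·7 + -1·4 = 2
  a_8 = -1·2 + -1·21 + 1·-20 + -1·7 = -50
  a_9 = -1·-50 + -1·2 + 1·21 + -1·-20 = 89
  a_10 = -1·89 + -1·-50 + 1·2 + -1·21 = -58
  a_11 = -1·-58 + -1·89 + 1·-50 + -1·2 = -83
  a_12 = -1·-83 + -1·-58 + 1·89 + -1·-50 = 280

-1,-1,1,-1 ; 280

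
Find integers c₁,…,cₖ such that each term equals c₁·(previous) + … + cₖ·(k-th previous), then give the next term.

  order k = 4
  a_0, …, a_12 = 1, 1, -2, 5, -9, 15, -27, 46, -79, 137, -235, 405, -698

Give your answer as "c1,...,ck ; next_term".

-1,1,-1,-1 ; 1201

  a_4 = -1·5 + 1·-2 + -1·1 + -1·1 = -9
  a_5 = -1·-9 + 1·5 + -1·-2 + -1·1 = 15
  a_6 = -1·15 + 1·-9 + -1·5 + -1·-2 = -27
  a_7 = -1·-27 + 1·15 + -1·-9 + -1·5 = 46
  a_8 = -1·46 + 1·-27 + -1·15 + -1·-9 = -79
  a_9 = -1·-79 + 1·46 + -1·-27 + -1·15 = 137
  a_10 = -1·137 + 1·-79 + -1·46 + -1·-27 = -235
  a_11 = -1·-235 + 1·137 + -1·-79 + -1·46 = 405
  a_12 = -1·405 + 1·-235 + -1·137 + -1·-79 = -698
  a_13 = -1·-698 + 1·405 + -1·-235 + -1·137 = 1201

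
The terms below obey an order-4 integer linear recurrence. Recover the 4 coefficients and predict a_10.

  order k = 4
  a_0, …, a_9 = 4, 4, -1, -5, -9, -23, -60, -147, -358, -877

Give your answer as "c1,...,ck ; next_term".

3,-2,2,-1 ; -2149

  a_4 = 3·-5 + -2·-1 + 2·4 + -1·4 = -9
  a_5 = 3·-9 + -2·-5 + 2·-1 + -1·4 = -23
  a_6 = 3·-23 + -2·-9 + 2·-5 + -1·-1 = -60
  a_7 = 3·-60 + -2·-23 + 2·-9 + -1·-5 = -147
  a_8 = 3·-147 + -2·-60 + 2·-23 + -1·-9 = -358
  a_9 = 3·-358 + -2·-147 + 2·-60 + -1·-23 = -877
  a_10 = 3·-877 + -2·-358 + 2·-147 + -1·-60 = -2149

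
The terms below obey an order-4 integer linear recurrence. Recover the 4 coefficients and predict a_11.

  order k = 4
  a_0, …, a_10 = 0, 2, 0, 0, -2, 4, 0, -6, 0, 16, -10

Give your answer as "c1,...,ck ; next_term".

-1,-2,-1,1 ; -28

  a_4 = -1·0 + -2·0 + -1·2 + 1·0 = -2
  a_5 = -1·-2 + -2·0 + -1·0 + 1·2 = 4
  a_6 = -1·4 + -2·-2 + -1·0 + 1·0 = 0
  a_7 = -1·0 + -2·4 + -1·-2 + 1·0 = -6
  a_8 = -1·-6 + -2·0 + -1·4 + 1·-2 = 0
  a_9 = -1·0 + -2·-6 + -1·0 + 1·4 = 16
  a_10 = -1·16 + -2·0 + -1·-6 + 1·0 = -10
  a_11 = -1·-10 + -2·16 + -1·0 + 1·-6 = -28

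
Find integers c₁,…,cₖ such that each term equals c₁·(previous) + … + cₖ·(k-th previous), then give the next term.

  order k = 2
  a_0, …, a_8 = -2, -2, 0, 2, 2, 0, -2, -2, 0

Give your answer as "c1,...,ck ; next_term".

1,-1 ; 2

  a_2 = 1·-2 + -1·-2 = 0
  a_3 = 1·0 + -1·-2 = 2
  a_4 = 1·2 + -1·0 = 2
  a_5 = 1·2 + -1·2 = 0
  a_6 = 1·0 + -1·2 = -2
  a_7 = 1·-2 + -1·0 = -2
  a_8 = 1·-2 + -1·-2 = 0
  a_9 = 1·0 + -1·-2 = 2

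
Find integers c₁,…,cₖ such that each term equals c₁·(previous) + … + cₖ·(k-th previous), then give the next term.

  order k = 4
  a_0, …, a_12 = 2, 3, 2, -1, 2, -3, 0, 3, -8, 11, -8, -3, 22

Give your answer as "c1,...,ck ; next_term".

-1,0,1,-1 ; -41

  a_4 = -1·-1 + 0·2 + 1·3 + -1·2 = 2
  a_5 = -1·2 + 0·-1 + 1·2 + -1·3 = -3
  a_6 = -1·-3 + 0·2 + 1·-1 + -1·2 = 0
  a_7 = -1·0 + 0·-3 + 1·2 + -1·-1 = 3
  a_8 = -1·3 + 0·0 + 1·-3 + -1·2 = -8
  a_9 = -1·-8 + 0·3 + 1·0 + -1·-3 = 11
  a_10 = -1·11 + 0·-8 + 1·3 + -1·0 = -8
  a_11 = -1·-8 + 0·11 + 1·-8 + -1·3 = -3
  a_12 = -1·-3 + 0·-8 + 1·11 + -1·-8 = 22
  a_13 = -1·22 + 0·-3 + 1·-8 + -1·11 = -41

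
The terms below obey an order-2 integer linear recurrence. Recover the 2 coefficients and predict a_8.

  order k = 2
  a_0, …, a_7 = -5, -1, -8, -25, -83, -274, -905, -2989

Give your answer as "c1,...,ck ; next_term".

  a_2 = 3·-1 + 1·-5 = -8
  a_3 = 3·-8 + 1·-1 = -25
  a_4 = 3·-25 + 1·-8 = -83
  a_5 = 3·-83 + 1·-25 = -274
  a_6 = 3·-274 + 1·-83 = -905
  a_7 = 3·-905 + 1·-274 = -2989
  a_8 = 3·-2989 + 1·-905 = -9872

3,1 ; -9872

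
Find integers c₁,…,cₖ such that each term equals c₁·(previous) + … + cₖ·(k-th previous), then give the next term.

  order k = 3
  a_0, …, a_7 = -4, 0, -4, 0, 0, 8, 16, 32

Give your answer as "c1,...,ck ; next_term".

  a_3 = 2·-4 + 0·0 + -2·-4 = 0
  a_4 = 2·0 + 0·-4 + -2·0 = 0
  a_5 = 2·0 + 0·0 + -2·-4 = 8
  a_6 = 2·8 + 0·0 + -2·0 = 16
  a_7 = 2·16 + 0·8 + -2·0 = 32
  a_8 = 2·32 + 0·16 + -2·8 = 48

2,0,-2 ; 48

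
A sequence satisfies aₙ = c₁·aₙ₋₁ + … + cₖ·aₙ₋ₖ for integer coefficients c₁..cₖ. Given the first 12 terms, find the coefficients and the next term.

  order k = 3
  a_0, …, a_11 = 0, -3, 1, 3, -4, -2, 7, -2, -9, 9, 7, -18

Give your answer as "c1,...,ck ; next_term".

0,-1,1 ; 2

  a_3 = 0·1 + -1·-3 + 1·0 = 3
  a_4 = 0·3 + -1·1 + 1·-3 = -4
  a_5 = 0·-4 + -1·3 + 1·1 = -2
  a_6 = 0·-2 + -1·-4 + 1·3 = 7
  a_7 = 0·7 + -1·-2 + 1·-4 = -2
  a_8 = 0·-2 + -1·7 + 1·-2 = -9
  a_9 = 0·-9 + -1·-2 + 1·7 = 9
  a_10 = 0·9 + -1·-9 + 1·-2 = 7
  a_11 = 0·7 + -1·9 + 1·-9 = -18
  a_12 = 0·-18 + -1·7 + 1·9 = 2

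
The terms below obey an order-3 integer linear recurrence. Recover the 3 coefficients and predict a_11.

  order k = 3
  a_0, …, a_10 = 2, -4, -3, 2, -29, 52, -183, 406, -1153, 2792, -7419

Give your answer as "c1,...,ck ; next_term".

  a_3 = -2·-3 + 3·-4 + 4·2 = 2
  a_4 = -2·2 + 3·-3 + 4·-4 = -29
  a_5 = -2·-29 + 3·2 + 4·-3 = 52
  a_6 = -2·52 + 3·-29 + 4·2 = -183
  a_7 = -2·-183 + 3·52 + 4·-29 = 406
  a_8 = -2·406 + 3·-183 + 4·52 = -1153
  a_9 = -2·-1153 + 3·406 + 4·-183 = 2792
  a_10 = -2·2792 + 3·-1153 + 4·406 = -7419
  a_11 = -2·-7419 + 3·2792 + 4·-1153 = 18602

-2,3,4 ; 18602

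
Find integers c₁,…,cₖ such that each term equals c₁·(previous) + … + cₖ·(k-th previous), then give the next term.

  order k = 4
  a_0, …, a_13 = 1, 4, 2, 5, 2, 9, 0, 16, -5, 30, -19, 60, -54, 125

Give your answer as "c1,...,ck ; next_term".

-1,1,1,1 ; -138

  a_4 = -1·5 + 1·2 + 1·4 + 1·1 = 2
  a_5 = -1·2 + 1·5 + 1·2 + 1·4 = 9
  a_6 = -1·9 + 1·2 + 1·5 + 1·2 = 0
  a_7 = -1·0 + 1·9 + 1·2 + 1·5 = 16
  a_8 = -1·16 + 1·0 + 1·9 + 1·2 = -5
  a_9 = -1·-5 + 1·16 + 1·0 + 1·9 = 30
  a_10 = -1·30 + 1·-5 + 1·16 + 1·0 = -19
  a_11 = -1·-19 + 1·30 + 1·-5 + 1·16 = 60
  a_12 = -1·60 + 1·-19 + 1·30 + 1·-5 = -54
  a_13 = -1·-54 + 1·60 + 1·-19 + 1·30 = 125
  a_14 = -1·125 + 1·-54 + 1·60 + 1·-19 = -138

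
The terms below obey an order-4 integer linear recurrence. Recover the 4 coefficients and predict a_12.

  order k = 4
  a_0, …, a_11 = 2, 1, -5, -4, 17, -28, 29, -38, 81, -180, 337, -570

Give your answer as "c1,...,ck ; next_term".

-2,-1,0,2 ; 965

  a_4 = -2·-4 + -1·-5 + 0·1 + 2·2 = 17
  a_5 = -2·17 + -1·-4 + 0·-5 + 2·1 = -28
  a_6 = -2·-28 + -1·17 + 0·-4 + 2·-5 = 29
  a_7 = -2·29 + -1·-28 + 0·17 + 2·-4 = -38
  a_8 = -2·-38 + -1·29 + 0·-28 + 2·17 = 81
  a_9 = -2·81 + -1·-38 + 0·29 + 2·-28 = -180
  a_10 = -2·-180 + -1·81 + 0·-38 + 2·29 = 337
  a_11 = -2·337 + -1·-180 + 0·81 + 2·-38 = -570
  a_12 = -2·-570 + -1·337 + 0·-180 + 2·81 = 965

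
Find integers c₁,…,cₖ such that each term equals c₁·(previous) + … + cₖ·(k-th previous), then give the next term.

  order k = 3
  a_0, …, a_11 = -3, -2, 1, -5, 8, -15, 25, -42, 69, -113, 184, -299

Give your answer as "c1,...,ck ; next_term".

-2,0,1 ; 485

  a_3 = -2·1 + 0·-2 + 1·-3 = -5
  a_4 = -2·-5 + 0·1 + 1·-2 = 8
  a_5 = -2·8 + 0·-5 + 1·1 = -15
  a_6 = -2·-15 + 0·8 + 1·-5 = 25
  a_7 = -2·25 + 0·-15 + 1·8 = -42
  a_8 = -2·-42 + 0·25 + 1·-15 = 69
  a_9 = -2·69 + 0·-42 + 1·25 = -113
  a_10 = -2·-113 + 0·69 + 1·-42 = 184
  a_11 = -2·184 + 0·-113 + 1·69 = -299
  a_12 = -2·-299 + 0·184 + 1·-113 = 485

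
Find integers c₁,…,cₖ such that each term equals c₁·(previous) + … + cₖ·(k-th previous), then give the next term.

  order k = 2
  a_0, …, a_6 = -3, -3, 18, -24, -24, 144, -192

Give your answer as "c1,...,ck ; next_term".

-2,-4 ; -192

  a_2 = -2·-3 + -4·-3 = 18
  a_3 = -2·18 + -4·-3 = -24
  a_4 = -2·-24 + -4·18 = -24
  a_5 = -2·-24 + -4·-24 = 144
  a_6 = -2·144 + -4·-24 = -192
  a_7 = -2·-192 + -4·144 = -192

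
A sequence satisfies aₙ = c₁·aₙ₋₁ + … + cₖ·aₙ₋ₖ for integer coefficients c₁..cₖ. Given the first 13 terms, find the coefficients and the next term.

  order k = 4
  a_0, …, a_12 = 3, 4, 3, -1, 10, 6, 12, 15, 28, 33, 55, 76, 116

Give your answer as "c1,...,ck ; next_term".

0,1,1,1 ; 164

  a_4 = 0·-1 + 1·3 + 1·4 + 1·3 = 10
  a_5 = 0·10 + 1·-1 + 1·3 + 1·4 = 6
  a_6 = 0·6 + 1·10 + 1·-1 + 1·3 = 12
  a_7 = 0·12 + 1·6 + 1·10 + 1·-1 = 15
  a_8 = 0·15 + 1·12 + 1·6 + 1·10 = 28
  a_9 = 0·28 + 1·15 + 1·12 + 1·6 = 33
  a_10 = 0·33 + 1·28 + 1·15 + 1·12 = 55
  a_11 = 0·55 + 1·33 + 1·28 + 1·15 = 76
  a_12 = 0·76 + 1·55 + 1·33 + 1·28 = 116
  a_13 = 0·116 + 1·76 + 1·55 + 1·33 = 164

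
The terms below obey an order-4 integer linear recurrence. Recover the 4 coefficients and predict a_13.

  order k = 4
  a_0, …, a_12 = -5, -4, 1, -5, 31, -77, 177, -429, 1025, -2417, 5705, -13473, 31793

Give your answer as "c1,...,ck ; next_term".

-3,-2,-2,-2 ; -75009

  a_4 = -3·-5 + -2·1 + -2·-4 + -2·-5 = 31
  a_5 = -3·31 + -2·-5 + -2·1 + -2·-4 = -77
  a_6 = -3·-77 + -2·31 + -2·-5 + -2·1 = 177
  a_7 = -3·177 + -2·-77 + -2·31 + -2·-5 = -429
  a_8 = -3·-429 + -2·177 + -2·-77 + -2·31 = 1025
  a_9 = -3·1025 + -2·-429 + -2·177 + -2·-77 = -2417
  a_10 = -3·-2417 + -2·1025 + -2·-429 + -2·177 = 5705
  a_11 = -3·5705 + -2·-2417 + -2·1025 + -2·-429 = -13473
  a_12 = -3·-13473 + -2·5705 + -2·-2417 + -2·1025 = 31793
  a_13 = -3·31793 + -2·-13473 + -2·5705 + -2·-2417 = -75009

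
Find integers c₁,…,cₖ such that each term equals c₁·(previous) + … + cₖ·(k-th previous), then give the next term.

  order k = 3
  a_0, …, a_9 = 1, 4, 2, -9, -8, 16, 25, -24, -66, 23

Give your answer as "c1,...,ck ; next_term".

  a_3 = 0·2 + -2·4 + -1·1 = -9
  a_4 = 0·-9 + -2·2 + -1·4 = -8
  a_5 = 0·-8 + -2·-9 + -1·2 = 16
  a_6 = 0·16 + -2·-8 + -1·-9 = 25
  a_7 = 0·25 + -2·16 + -1·-8 = -24
  a_8 = 0·-24 + -2·25 + -1·16 = -66
  a_9 = 0·-66 + -2·-24 + -1·25 = 23
  a_10 = 0·23 + -2·-66 + -1·-24 = 156

0,-2,-1 ; 156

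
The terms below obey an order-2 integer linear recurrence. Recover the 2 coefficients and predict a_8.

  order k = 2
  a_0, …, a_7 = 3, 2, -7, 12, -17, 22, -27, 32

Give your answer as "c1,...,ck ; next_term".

  a_2 = -2·2 + -1·3 = -7
  a_3 = -2·-7 + -1·2 = 12
  a_4 = -2·12 + -1·-7 = -17
  a_5 = -2·-17 + -1·12 = 22
  a_6 = -2·22 + -1·-17 = -27
  a_7 = -2·-27 + -1·22 = 32
  a_8 = -2·32 + -1·-27 = -37

-2,-1 ; -37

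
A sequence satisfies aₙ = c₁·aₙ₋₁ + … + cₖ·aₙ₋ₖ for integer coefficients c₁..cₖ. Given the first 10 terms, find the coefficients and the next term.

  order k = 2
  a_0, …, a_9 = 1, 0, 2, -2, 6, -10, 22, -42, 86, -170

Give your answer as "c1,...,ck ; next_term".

-1,2 ; 342

  a_2 = -1·0 + 2·1 = 2
  a_3 = -1·2 + 2·0 = -2
  a_4 = -1·-2 + 2·2 = 6
  a_5 = -1·6 + 2·-2 = -10
  a_6 = -1·-10 + 2·6 = 22
  a_7 = -1·22 + 2·-10 = -42
  a_8 = -1·-42 + 2·22 = 86
  a_9 = -1·86 + 2·-42 = -170
  a_10 = -1·-170 + 2·86 = 342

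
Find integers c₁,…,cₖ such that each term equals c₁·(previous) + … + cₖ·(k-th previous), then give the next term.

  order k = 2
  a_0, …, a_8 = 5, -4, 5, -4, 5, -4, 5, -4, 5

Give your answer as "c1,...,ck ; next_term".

0,1 ; -4

  a_2 = 0·-4 + 1·5 = 5
  a_3 = 0·5 + 1·-4 = -4
  a_4 = 0·-4 + 1·5 = 5
  a_5 = 0·5 + 1·-4 = -4
  a_6 = 0·-4 + 1·5 = 5
  a_7 = 0·5 + 1·-4 = -4
  a_8 = 0·-4 + 1·5 = 5
  a_9 = 0·5 + 1·-4 = -4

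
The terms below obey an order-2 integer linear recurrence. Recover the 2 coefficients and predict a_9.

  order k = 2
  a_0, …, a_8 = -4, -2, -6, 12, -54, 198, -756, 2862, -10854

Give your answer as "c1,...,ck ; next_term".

  a_2 = -3·-2 + 3·-4 = -6
  a_3 = -3·-6 + 3·-2 = 12
  a_4 = -3·12 + 3·-6 = -54
  a_5 = -3·-54 + 3·12 = 198
  a_6 = -3·198 + 3·-54 = -756
  a_7 = -3·-756 + 3·198 = 2862
  a_8 = -3·2862 + 3·-756 = -10854
  a_9 = -3·-10854 + 3·2862 = 41148

-3,3 ; 41148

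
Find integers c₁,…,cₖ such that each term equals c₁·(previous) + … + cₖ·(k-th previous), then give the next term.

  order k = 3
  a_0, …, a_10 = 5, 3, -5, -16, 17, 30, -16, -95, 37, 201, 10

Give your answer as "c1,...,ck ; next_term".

  a_3 = -1·-5 + -2·3 + -3·5 = -16
  a_4 = -1·-16 + -2·-5 + -3·3 = 17
  a_5 = -1·17 + -2·-16 + -3·-5 = 30
  a_6 = -1·30 + -2·17 + -3·-16 = -16
  a_7 = -1·-16 + -2·30 + -3·17 = -95
  a_8 = -1·-95 + -2·-16 + -3·30 = 37
  a_9 = -1·37 + -2·-95 + -3·-16 = 201
  a_10 = -1·201 + -2·37 + -3·-95 = 10
  a_11 = -1·10 + -2·201 + -3·37 = -523

-1,-2,-3 ; -523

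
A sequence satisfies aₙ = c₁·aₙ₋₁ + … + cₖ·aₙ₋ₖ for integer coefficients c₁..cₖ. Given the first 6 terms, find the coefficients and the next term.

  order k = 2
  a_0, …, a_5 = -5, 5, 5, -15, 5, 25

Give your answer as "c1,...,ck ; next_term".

-1,-2 ; -35

  a_2 = -1·5 + -2·-5 = 5
  a_3 = -1·5 + -2·5 = -15
  a_4 = -1·-15 + -2·5 = 5
  a_5 = -1·5 + -2·-15 = 25
  a_6 = -1·25 + -2·5 = -35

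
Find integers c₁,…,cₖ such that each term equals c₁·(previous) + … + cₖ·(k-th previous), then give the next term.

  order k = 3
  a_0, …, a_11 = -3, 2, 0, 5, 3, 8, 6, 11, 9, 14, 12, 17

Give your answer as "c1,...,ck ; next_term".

  a_3 = 1·0 + 1·2 + -1·-3 = 5
  a_4 = 1·5 + 1·0 + -1·2 = 3
  a_5 = 1·3 + 1·5 + -1·0 = 8
  a_6 = 1·8 + 1·3 + -1·5 = 6
  a_7 = 1·6 + 1·8 + -1·3 = 11
  a_8 = 1·11 + 1·6 + -1·8 = 9
  a_9 = 1·9 + 1·11 + -1·6 = 14
  a_10 = 1·14 + 1·9 + -1·11 = 12
  a_11 = 1·12 + 1·14 + -1·9 = 17
  a_12 = 1·17 + 1·12 + -1·14 = 15

1,1,-1 ; 15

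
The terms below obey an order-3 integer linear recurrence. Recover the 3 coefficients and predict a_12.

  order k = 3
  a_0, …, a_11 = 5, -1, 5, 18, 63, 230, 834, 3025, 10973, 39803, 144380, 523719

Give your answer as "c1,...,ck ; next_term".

  a_3 = 3·5 + 2·-1 + 1·5 = 18
  a_4 = 3·18 + 2·5 + 1·-1 = 63
  a_5 = 3·63 + 2·18 + 1·5 = 230
  a_6 = 3·230 + 2·63 + 1·18 = 834
  a_7 = 3·834 + 2·230 + 1·63 = 3025
  a_8 = 3·3025 + 2·834 + 1·230 = 10973
  a_9 = 3·10973 + 2·3025 + 1·834 = 39803
  a_10 = 3·39803 + 2·10973 + 1·3025 = 144380
  a_11 = 3·144380 + 2·39803 + 1·10973 = 523719
  a_12 = 3·523719 + 2·144380 + 1·39803 = 1899720

3,2,1 ; 1899720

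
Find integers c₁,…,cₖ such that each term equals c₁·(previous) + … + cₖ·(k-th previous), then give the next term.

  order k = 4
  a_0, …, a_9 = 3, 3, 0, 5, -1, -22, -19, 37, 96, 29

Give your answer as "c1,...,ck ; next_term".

1,-3,0,-2 ; -221

  a_4 = 1·5 + -3·0 + 0·3 + -2·3 = -1
  a_5 = 1·-1 + -3·5 + 0·0 + -2·3 = -22
  a_6 = 1·-22 + -3·-1 + 0·5 + -2·0 = -19
  a_7 = 1·-19 + -3·-22 + 0·-1 + -2·5 = 37
  a_8 = 1·37 + -3·-19 + 0·-22 + -2·-1 = 96
  a_9 = 1·96 + -3·37 + 0·-19 + -2·-22 = 29
  a_10 = 1·29 + -3·96 + 0·37 + -2·-19 = -221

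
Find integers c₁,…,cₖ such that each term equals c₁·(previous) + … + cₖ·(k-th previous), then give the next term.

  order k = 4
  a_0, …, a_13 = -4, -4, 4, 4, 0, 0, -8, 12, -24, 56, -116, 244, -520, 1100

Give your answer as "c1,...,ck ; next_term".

  a_4 = -2·4 + 0·4 + -1·-4 + -1·-4 = 0
  a_5 = -2·0 + 0·4 + -1·4 + -1·-4 = 0
  a_6 = -2·0 + 0·0 + -1·4 + -1·4 = -8
  a_7 = -2·-8 + 0·0 + -1·0 + -1·4 = 12
  a_8 = -2·12 + 0·-8 + -1·0 + -1·0 = -24
  a_9 = -2·-24 + 0·12 + -1·-8 + -1·0 = 56
  a_10 = -2·56 + 0·-24 + -1·12 + -1·-8 = -116
  a_11 = -2·-116 + 0·56 + -1·-24 + -1·12 = 244
  a_12 = -2·244 + 0·-116 + -1·56 + -1·-24 = -520
  a_13 = -2·-520 + 0·244 + -1·-116 + -1·56 = 1100
  a_14 = -2·1100 + 0·-520 + -1·244 + -1·-116 = -2328

-2,0,-1,-1 ; -2328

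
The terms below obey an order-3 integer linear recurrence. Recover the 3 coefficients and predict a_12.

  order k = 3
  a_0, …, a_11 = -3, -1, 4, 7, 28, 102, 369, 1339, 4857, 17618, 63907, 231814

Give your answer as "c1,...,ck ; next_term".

  a_3 = 3·4 + 2·-1 + 1·-3 = 7
  a_4 = 3·7 + 2·4 + 1·-1 = 28
  a_5 = 3·28 + 2·7 + 1·4 = 102
  a_6 = 3·102 + 2·28 + 1·7 = 369
  a_7 = 3·369 + 2·102 + 1·28 = 1339
  a_8 = 3·1339 + 2·369 + 1·102 = 4857
  a_9 = 3·4857 + 2·1339 + 1·369 = 17618
  a_10 = 3·17618 + 2·4857 + 1·1339 = 63907
  a_11 = 3·63907 + 2·17618 + 1·4857 = 231814
  a_12 = 3·231814 + 2·63907 + 1·17618 = 840874

3,2,1 ; 840874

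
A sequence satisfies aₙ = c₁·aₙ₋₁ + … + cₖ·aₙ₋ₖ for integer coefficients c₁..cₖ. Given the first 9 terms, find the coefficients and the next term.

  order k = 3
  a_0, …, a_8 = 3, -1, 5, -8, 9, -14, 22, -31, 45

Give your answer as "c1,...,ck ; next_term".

  a_3 = -1·5 + 0·-1 + -1·3 = -8
  a_4 = -1·-8 + 0·5 + -1·-1 = 9
  a_5 = -1·9 + 0·-8 + -1·5 = -14
  a_6 = -1·-14 + 0·9 + -1·-8 = 22
  a_7 = -1·22 + 0·-14 + -1·9 = -31
  a_8 = -1·-31 + 0·22 + -1·-14 = 45
  a_9 = -1·45 + 0·-31 + -1·22 = -67

-1,0,-1 ; -67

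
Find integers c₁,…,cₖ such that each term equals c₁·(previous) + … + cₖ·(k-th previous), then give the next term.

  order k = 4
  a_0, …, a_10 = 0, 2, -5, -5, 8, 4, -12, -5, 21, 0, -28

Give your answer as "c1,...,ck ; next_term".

-1,-1,-1,1 ; 2

  a_4 = -1·-5 + -1·-5 + -1·2 + 1·0 = 8
  a_5 = -1·8 + -1·-5 + -1·-5 + 1·2 = 4
  a_6 = -1·4 + -1·8 + -1·-5 + 1·-5 = -12
  a_7 = -1·-12 + -1·4 + -1·8 + 1·-5 = -5
  a_8 = -1·-5 + -1·-12 + -1·4 + 1·8 = 21
  a_9 = -1·21 + -1·-5 + -1·-12 + 1·4 = 0
  a_10 = -1·0 + -1·21 + -1·-5 + 1·-12 = -28
  a_11 = -1·-28 + -1·0 + -1·21 + 1·-5 = 2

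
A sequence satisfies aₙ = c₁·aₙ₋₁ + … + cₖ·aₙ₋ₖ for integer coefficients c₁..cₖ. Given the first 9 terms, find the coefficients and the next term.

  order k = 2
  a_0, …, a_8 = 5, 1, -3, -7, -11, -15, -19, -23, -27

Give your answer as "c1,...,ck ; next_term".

  a_2 = 2·1 + -1·5 = -3
  a_3 = 2·-3 + -1·1 = -7
  a_4 = 2·-7 + -1·-3 = -11
  a_5 = 2·-11 + -1·-7 = -15
  a_6 = 2·-15 + -1·-11 = -19
  a_7 = 2·-19 + -1·-15 = -23
  a_8 = 2·-23 + -1·-19 = -27
  a_9 = 2·-27 + -1·-23 = -31

2,-1 ; -31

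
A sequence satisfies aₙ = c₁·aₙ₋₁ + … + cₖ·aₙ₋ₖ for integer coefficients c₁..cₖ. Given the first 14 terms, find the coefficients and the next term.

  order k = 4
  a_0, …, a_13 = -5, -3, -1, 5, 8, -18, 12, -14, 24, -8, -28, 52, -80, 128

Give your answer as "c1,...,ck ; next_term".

-2,-2,-2,-2 ; -144

  a_4 = -2·5 + -2·-1 + -2·-3 + -2·-5 = 8
  a_5 = -2·8 + -2·5 + -2·-1 + -2·-3 = -18
  a_6 = -2·-18 + -2·8 + -2·5 + -2·-1 = 12
  a_7 = -2·12 + -2·-18 + -2·8 + -2·5 = -14
  a_8 = -2·-14 + -2·12 + -2·-18 + -2·8 = 24
  a_9 = -2·24 + -2·-14 + -2·12 + -2·-18 = -8
  a_10 = -2·-8 + -2·24 + -2·-14 + -2·12 = -28
  a_11 = -2·-28 + -2·-8 + -2·24 + -2·-14 = 52
  a_12 = -2·52 + -2·-28 + -2·-8 + -2·24 = -80
  a_13 = -2·-80 + -2·52 + -2·-28 + -2·-8 = 128
  a_14 = -2·128 + -2·-80 + -2·52 + -2·-28 = -144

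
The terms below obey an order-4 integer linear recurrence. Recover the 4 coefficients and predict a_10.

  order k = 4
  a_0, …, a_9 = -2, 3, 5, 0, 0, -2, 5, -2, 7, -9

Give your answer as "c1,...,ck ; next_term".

  a_4 = 0·0 + 1·5 + -1·3 + 1·-2 = 0
  a_5 = 0·0 + 1·0 + -1·5 + 1·3 = -2
  a_6 = 0·-2 + 1·0 + -1·0 + 1·5 = 5
  a_7 = 0·5 + 1·-2 + -1·0 + 1·0 = -2
  a_8 = 0·-2 + 1·5 + -1·-2 + 1·0 = 7
  a_9 = 0·7 + 1·-2 + -1·5 + 1·-2 = -9
  a_10 = 0·-9 + 1·7 + -1·-2 + 1·5 = 14

0,1,-1,1 ; 14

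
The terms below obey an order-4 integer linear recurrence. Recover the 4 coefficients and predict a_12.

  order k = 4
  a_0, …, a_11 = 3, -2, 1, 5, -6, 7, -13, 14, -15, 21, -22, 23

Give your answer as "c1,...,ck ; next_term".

-1,0,-1,-1 ; -29

  a_4 = -1·5 + 0·1 + -1·-2 + -1·3 = -6
  a_5 = -1·-6 + 0·5 + -1·1 + -1·-2 = 7
  a_6 = -1·7 + 0·-6 + -1·5 + -1·1 = -13
  a_7 = -1·-13 + 0·7 + -1·-6 + -1·5 = 14
  a_8 = -1·14 + 0·-13 + -1·7 + -1·-6 = -15
  a_9 = -1·-15 + 0·14 + -1·-13 + -1·7 = 21
  a_10 = -1·21 + 0·-15 + -1·14 + -1·-13 = -22
  a_11 = -1·-22 + 0·21 + -1·-15 + -1·14 = 23
  a_12 = -1·23 + 0·-22 + -1·21 + -1·-15 = -29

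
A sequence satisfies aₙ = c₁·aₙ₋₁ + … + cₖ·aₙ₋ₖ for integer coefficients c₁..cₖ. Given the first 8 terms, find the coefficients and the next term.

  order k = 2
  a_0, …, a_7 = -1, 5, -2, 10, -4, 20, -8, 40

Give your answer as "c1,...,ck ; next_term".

0,2 ; -16

  a_2 = 0·5 + 2·-1 = -2
  a_3 = 0·-2 + 2·5 = 10
  a_4 = 0·10 + 2·-2 = -4
  a_5 = 0·-4 + 2·10 = 20
  a_6 = 0·20 + 2·-4 = -8
  a_7 = 0·-8 + 2·20 = 40
  a_8 = 0·40 + 2·-8 = -16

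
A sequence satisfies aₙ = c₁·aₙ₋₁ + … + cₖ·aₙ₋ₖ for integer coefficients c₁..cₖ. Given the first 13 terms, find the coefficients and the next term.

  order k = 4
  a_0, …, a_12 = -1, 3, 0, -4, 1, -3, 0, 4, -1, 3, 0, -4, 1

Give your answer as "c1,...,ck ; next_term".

  a_4 = 0·-4 + 0·0 + 0·3 + -1·-1 = 1
  a_5 = 0·1 + 0·-4 + 0·0 + -1·3 = -3
  a_6 = 0·-3 + 0·1 + 0·-4 + -1·0 = 0
  a_7 = 0·0 + 0·-3 + 0·1 + -1·-4 = 4
  a_8 = 0·4 + 0·0 + 0·-3 + -1·1 = -1
  a_9 = 0·-1 + 0·4 + 0·0 + -1·-3 = 3
  a_10 = 0·3 + 0·-1 + 0·4 + -1·0 = 0
  a_11 = 0·0 + 0·3 + 0·-1 + -1·4 = -4
  a_12 = 0·-4 + 0·0 + 0·3 + -1·-1 = 1
  a_13 = 0·1 + 0·-4 + 0·0 + -1·3 = -3

0,0,0,-1 ; -3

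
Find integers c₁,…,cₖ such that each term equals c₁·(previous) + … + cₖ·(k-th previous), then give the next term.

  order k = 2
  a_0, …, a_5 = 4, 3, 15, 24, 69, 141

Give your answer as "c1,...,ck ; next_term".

  a_2 = 1·3 + 3·4 = 15
  a_3 = 1·15 + 3·3 = 24
  a_4 = 1·24 + 3·15 = 69
  a_5 = 1·69 + 3·24 = 141
  a_6 = 1·141 + 3·69 = 348

1,3 ; 348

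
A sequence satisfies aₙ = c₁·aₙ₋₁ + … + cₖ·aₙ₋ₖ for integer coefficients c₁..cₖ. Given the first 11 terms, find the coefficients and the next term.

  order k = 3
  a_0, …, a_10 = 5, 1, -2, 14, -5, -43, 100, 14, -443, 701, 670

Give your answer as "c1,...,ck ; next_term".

-1,-3,3 ; -4102

  a_3 = -1·-2 + -3·1 + 3·5 = 14
  a_4 = -1·14 + -3·-2 + 3·1 = -5
  a_5 = -1·-5 + -3·14 + 3·-2 = -43
  a_6 = -1·-43 + -3·-5 + 3·14 = 100
  a_7 = -1·100 + -3·-43 + 3·-5 = 14
  a_8 = -1·14 + -3·100 + 3·-43 = -443
  a_9 = -1·-443 + -3·14 + 3·100 = 701
  a_10 = -1·701 + -3·-443 + 3·14 = 670
  a_11 = -1·670 + -3·701 + 3·-443 = -4102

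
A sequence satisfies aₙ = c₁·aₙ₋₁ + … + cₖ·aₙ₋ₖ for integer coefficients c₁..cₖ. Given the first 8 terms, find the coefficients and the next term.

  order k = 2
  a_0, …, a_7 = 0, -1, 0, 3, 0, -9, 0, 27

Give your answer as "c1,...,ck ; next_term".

  a_2 = 0·-1 + -3·0 = 0
  a_3 = 0·0 + -3·-1 = 3
  a_4 = 0·3 + -3·0 = 0
  a_5 = 0·0 + -3·3 = -9
  a_6 = 0·-9 + -3·0 = 0
  a_7 = 0·0 + -3·-9 = 27
  a_8 = 0·27 + -3·0 = 0

0,-3 ; 0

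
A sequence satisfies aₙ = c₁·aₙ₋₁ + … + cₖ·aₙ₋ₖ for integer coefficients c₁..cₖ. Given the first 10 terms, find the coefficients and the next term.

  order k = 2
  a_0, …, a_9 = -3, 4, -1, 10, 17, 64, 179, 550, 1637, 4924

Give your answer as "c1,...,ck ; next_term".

2,3 ; 14759

  a_2 = 2·4 + 3·-3 = -1
  a_3 = 2·-1 + 3·4 = 10
  a_4 = 2·10 + 3·-1 = 17
  a_5 = 2·17 + 3·10 = 64
  a_6 = 2·64 + 3·17 = 179
  a_7 = 2·179 + 3·64 = 550
  a_8 = 2·550 + 3·179 = 1637
  a_9 = 2·1637 + 3·550 = 4924
  a_10 = 2·4924 + 3·1637 = 14759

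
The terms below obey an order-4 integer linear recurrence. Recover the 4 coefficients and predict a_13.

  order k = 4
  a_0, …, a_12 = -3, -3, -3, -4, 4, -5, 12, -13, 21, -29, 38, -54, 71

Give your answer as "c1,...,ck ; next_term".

  a_4 = -1·-4 + 1·-3 + 0·-3 + -1·-3 = 4
  a_5 = -1·4 + 1·-4 + 0·-3 + -1·-3 = -5
  a_6 = -1·-5 + 1·4 + 0·-4 + -1·-3 = 12
  a_7 = -1·12 + 1·-5 + 0·4 + -1·-4 = -13
  a_8 = -1·-13 + 1·12 + 0·-5 + -1·4 = 21
  a_9 = -1·21 + 1·-13 + 0·12 + -1·-5 = -29
  a_10 = -1·-29 + 1·21 + 0·-13 + -1·12 = 38
  a_11 = -1·38 + 1·-29 + 0·21 + -1·-13 = -54
  a_12 = -1·-54 + 1·38 + 0·-29 + -1·21 = 71
  a_13 = -1·71 + 1·-54 + 0·38 + -1·-29 = -96

-1,1,0,-1 ; -96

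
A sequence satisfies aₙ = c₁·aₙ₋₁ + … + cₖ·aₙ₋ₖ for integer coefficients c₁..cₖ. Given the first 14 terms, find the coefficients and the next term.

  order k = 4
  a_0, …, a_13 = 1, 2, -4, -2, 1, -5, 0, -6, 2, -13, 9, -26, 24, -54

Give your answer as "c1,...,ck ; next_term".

  a_4 = -1·-2 + 1·-4 + 1·2 + 1·1 = 1
  a_5 = -1·1 + 1·-2 + 1·-4 + 1·2 = -5
  a_6 = -1·-5 + 1·1 + 1·-2 + 1·-4 = 0
  a_7 = -1·0 + 1·-5 + 1·1 + 1·-2 = -6
  a_8 = -1·-6 + 1·0 + 1·-5 + 1·1 = 2
  a_9 = -1·2 + 1·-6 + 1·0 + 1·-5 = -13
  a_10 = -1·-13 + 1·2 + 1·-6 + 1·0 = 9
  a_11 = -1·9 + 1·-13 + 1·2 + 1·-6 = -26
  a_12 = -1·-26 + 1·9 + 1·-13 + 1·2 = 24
  a_13 = -1·24 + 1·-26 + 1·9 + 1·-13 = -54
  a_14 = -1·-54 + 1·24 + 1·-26 + 1·9 = 61

-1,1,1,1 ; 61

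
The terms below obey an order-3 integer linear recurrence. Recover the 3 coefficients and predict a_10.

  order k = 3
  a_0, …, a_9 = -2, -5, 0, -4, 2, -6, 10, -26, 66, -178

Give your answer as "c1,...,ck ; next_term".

  a_3 = -3·0 + 0·-5 + 2·-2 = -4
  a_4 = -3·-4 + 0·0 + 2·-5 = 2
  a_5 = -3·2 + 0·-4 + 2·0 = -6
  a_6 = -3·-6 + 0·2 + 2·-4 = 10
  a_7 = -3·10 + 0·-6 + 2·2 = -26
  a_8 = -3·-26 + 0·10 + 2·-6 = 66
  a_9 = -3·66 + 0·-26 + 2·10 = -178
  a_10 = -3·-178 + 0·66 + 2·-26 = 482

-3,0,2 ; 482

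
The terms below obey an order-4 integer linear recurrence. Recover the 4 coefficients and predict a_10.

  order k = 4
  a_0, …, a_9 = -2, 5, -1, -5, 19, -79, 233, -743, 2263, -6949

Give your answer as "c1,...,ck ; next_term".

-2,4,1,-4 ; 21275

  a_4 = -2·-5 + 4·-1 + 1·5 + -4·-2 = 19
  a_5 = -2·19 + 4·-5 + 1·-1 + -4·5 = -79
  a_6 = -2·-79 + 4·19 + 1·-5 + -4·-1 = 233
  a_7 = -2·233 + 4·-79 + 1·19 + -4·-5 = -743
  a_8 = -2·-743 + 4·233 + 1·-79 + -4·19 = 2263
  a_9 = -2·2263 + 4·-743 + 1·233 + -4·-79 = -6949
  a_10 = -2·-6949 + 4·2263 + 1·-743 + -4·233 = 21275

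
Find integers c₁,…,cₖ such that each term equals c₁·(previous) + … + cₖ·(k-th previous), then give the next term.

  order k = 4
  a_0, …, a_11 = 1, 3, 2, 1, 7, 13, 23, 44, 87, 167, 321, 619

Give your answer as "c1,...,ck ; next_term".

  a_4 = 1·1 + 1·2 + 1·3 + 1·1 = 7
  a_5 = 1·7 + 1·1 + 1·2 + 1·3 = 13
  a_6 = 1·13 + 1·7 + 1·1 + 1·2 = 23
  a_7 = 1·23 + 1·13 + 1·7 + 1·1 = 44
  a_8 = 1·44 + 1·23 + 1·13 + 1·7 = 87
  a_9 = 1·87 + 1·44 + 1·23 + 1·13 = 167
  a_10 = 1·167 + 1·87 + 1·44 + 1·23 = 321
  a_11 = 1·321 + 1·167 + 1·87 + 1·44 = 619
  a_12 = 1·619 + 1·321 + 1·167 + 1·87 = 1194

1,1,1,1 ; 1194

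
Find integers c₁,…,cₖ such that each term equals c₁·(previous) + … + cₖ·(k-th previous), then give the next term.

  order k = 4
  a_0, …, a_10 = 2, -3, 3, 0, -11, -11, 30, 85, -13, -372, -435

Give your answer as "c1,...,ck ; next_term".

  a_4 = 1·0 + -4·3 + -1·-3 + -1·2 = -11
  a_5 = 1·-11 + -4·0 + -1·3 + -1·-3 = -11
  a_6 = 1·-11 + -4·-11 + -1·0 + -1·3 = 30
  a_7 = 1·30 + -4·-11 + -1·-11 + -1·0 = 85
  a_8 = 1·85 + -4·30 + -1·-11 + -1·-11 = -13
  a_9 = 1·-13 + -4·85 + -1·30 + -1·-11 = -372
  a_10 = 1·-372 + -4·-13 + -1·85 + -1·30 = -435
  a_11 = 1·-435 + -4·-372 + -1·-13 + -1·85 = 981

1,-4,-1,-1 ; 981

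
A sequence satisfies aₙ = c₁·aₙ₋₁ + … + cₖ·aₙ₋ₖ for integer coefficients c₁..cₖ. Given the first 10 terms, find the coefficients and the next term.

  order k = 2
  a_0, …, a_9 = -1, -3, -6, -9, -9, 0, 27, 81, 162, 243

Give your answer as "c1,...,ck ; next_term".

3,-3 ; 243

  a_2 = 3·-3 + -3·-1 = -6
  a_3 = 3·-6 + -3·-3 = -9
  a_4 = 3·-9 + -3·-6 = -9
  a_5 = 3·-9 + -3·-9 = 0
  a_6 = 3·0 + -3·-9 = 27
  a_7 = 3·27 + -3·0 = 81
  a_8 = 3·81 + -3·27 = 162
  a_9 = 3·162 + -3·81 = 243
  a_10 = 3·243 + -3·162 = 243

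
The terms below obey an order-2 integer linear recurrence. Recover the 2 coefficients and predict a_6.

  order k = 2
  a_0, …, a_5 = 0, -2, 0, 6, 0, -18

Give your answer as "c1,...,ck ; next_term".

  a_2 = 0·-2 + -3·0 = 0
  a_3 = 0·0 + -3·-2 = 6
  a_4 = 0·6 + -3·0 = 0
  a_5 = 0·0 + -3·6 = -18
  a_6 = 0·-18 + -3·0 = 0

0,-3 ; 0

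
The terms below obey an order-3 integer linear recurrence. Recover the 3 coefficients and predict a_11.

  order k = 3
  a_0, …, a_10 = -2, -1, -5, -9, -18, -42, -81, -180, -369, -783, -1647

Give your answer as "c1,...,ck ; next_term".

  a_3 = 0·-5 + 3·-1 + 3·-2 = -9
  a_4 = 0·-9 + 3·-5 + 3·-1 = -18
  a_5 = 0·-18 + 3·-9 + 3·-5 = -42
  a_6 = 0·-42 + 3·-18 + 3·-9 = -81
  a_7 = 0·-81 + 3·-42 + 3·-18 = -180
  a_8 = 0·-180 + 3·-81 + 3·-42 = -369
  a_9 = 0·-369 + 3·-180 + 3·-81 = -783
  a_10 = 0·-783 + 3·-369 + 3·-180 = -1647
  a_11 = 0·-1647 + 3·-783 + 3·-369 = -3456

0,3,3 ; -3456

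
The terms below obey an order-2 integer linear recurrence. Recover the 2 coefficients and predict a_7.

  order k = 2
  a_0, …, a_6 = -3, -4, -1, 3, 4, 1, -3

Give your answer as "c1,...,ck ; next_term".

  a_2 = 1·-4 + -1·-3 = -1
  a_3 = 1·-1 + -1·-4 = 3
  a_4 = 1·3 + -1·-1 = 4
  a_5 = 1·4 + -1·3 = 1
  a_6 = 1·1 + -1·4 = -3
  a_7 = 1·-3 + -1·1 = -4

1,-1 ; -4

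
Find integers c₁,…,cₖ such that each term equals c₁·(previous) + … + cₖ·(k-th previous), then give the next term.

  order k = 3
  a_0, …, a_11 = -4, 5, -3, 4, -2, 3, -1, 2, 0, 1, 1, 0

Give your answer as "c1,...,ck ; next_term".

  a_3 = -1·-3 + 1·5 + 1·-4 = 4
  a_4 = -1·4 + 1·-3 + 1·5 = -2
  a_5 = -1·-2 + 1·4 + 1·-3 = 3
  a_6 = -1·3 + 1·-2 + 1·4 = -1
  a_7 = -1·-1 + 1·3 + 1·-2 = 2
  a_8 = -1·2 + 1·-1 + 1·3 = 0
  a_9 = -1·0 + 1·2 + 1·-1 = 1
  a_10 = -1·1 + 1·0 + 1·2 = 1
  a_11 = -1·1 + 1·1 + 1·0 = 0
  a_12 = -1·0 + 1·1 + 1·1 = 2

-1,1,1 ; 2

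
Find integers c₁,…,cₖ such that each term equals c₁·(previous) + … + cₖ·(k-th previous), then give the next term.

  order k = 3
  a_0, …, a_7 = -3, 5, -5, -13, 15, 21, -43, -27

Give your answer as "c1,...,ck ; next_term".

  a_3 = 0·-5 + -2·5 + 1·-3 = -13
  a_4 = 0·-13 + -2·-5 + 1·5 = 15
  a_5 = 0·15 + -2·-13 + 1·-5 = 21
  a_6 = 0·21 + -2·15 + 1·-13 = -43
  a_7 = 0·-43 + -2·21 + 1·15 = -27
  a_8 = 0·-27 + -2·-43 + 1·21 = 107

0,-2,1 ; 107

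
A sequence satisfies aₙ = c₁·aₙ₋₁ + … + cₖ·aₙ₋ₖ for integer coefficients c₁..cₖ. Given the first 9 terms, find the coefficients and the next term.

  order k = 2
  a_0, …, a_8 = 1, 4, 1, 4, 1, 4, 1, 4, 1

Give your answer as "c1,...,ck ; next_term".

0,1 ; 4

  a_2 = 0·4 + 1·1 = 1
  a_3 = 0·1 + 1·4 = 4
  a_4 = 0·4 + 1·1 = 1
  a_5 = 0·1 + 1·4 = 4
  a_6 = 0·4 + 1·1 = 1
  a_7 = 0·1 + 1·4 = 4
  a_8 = 0·4 + 1·1 = 1
  a_9 = 0·1 + 1·4 = 4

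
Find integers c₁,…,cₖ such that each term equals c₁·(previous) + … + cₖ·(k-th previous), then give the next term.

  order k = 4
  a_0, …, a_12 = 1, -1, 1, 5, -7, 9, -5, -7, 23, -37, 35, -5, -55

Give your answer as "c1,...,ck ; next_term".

-1,0,1,-1 ; 127

  a_4 = -1·5 + 0·1 + 1·-1 + -1·1 = -7
  a_5 = -1·-7 + 0·5 + 1·1 + -1·-1 = 9
  a_6 = -1·9 + 0·-7 + 1·5 + -1·1 = -5
  a_7 = -1·-5 + 0·9 + 1·-7 + -1·5 = -7
  a_8 = -1·-7 + 0·-5 + 1·9 + -1·-7 = 23
  a_9 = -1·23 + 0·-7 + 1·-5 + -1·9 = -37
  a_10 = -1·-37 + 0·23 + 1·-7 + -1·-5 = 35
  a_11 = -1·35 + 0·-37 + 1·23 + -1·-7 = -5
  a_12 = -1·-5 + 0·35 + 1·-37 + -1·23 = -55
  a_13 = -1·-55 + 0·-5 + 1·35 + -1·-37 = 127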